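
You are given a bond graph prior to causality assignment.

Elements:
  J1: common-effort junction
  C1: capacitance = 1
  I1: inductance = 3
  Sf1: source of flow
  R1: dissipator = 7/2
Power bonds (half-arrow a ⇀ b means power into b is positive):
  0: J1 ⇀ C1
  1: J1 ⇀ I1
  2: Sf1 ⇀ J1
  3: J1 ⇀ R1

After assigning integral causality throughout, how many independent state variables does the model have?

b2 stroke→Sf1  (Sf1 fixes flow; stroke at Sf1)
b0 stroke→J1  (C1: C, integral causality)
b1 stroke→I1  (J1: bond 0 brought effort, rest push out)
b3 stroke→R1  (J1: bond 0 brought effort, rest push out)

2  (C1, I1 all integral)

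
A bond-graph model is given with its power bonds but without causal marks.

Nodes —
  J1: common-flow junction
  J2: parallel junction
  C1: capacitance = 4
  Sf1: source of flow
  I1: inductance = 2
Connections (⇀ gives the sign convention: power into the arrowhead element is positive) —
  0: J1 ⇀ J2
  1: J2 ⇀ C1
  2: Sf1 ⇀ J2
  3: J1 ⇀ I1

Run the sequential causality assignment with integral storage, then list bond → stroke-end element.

#0 |J1
#1 |J2
#2 |Sf1
#3 |I1

#2 →Sf1  (Sf1: flow source, stroke at near end)
#1 →J2  (C1 outputs effort q/C1)
#0 →J1  (common-e at J2 fixed by 1)
#3 →I1  (J1 needs exactly one f-in)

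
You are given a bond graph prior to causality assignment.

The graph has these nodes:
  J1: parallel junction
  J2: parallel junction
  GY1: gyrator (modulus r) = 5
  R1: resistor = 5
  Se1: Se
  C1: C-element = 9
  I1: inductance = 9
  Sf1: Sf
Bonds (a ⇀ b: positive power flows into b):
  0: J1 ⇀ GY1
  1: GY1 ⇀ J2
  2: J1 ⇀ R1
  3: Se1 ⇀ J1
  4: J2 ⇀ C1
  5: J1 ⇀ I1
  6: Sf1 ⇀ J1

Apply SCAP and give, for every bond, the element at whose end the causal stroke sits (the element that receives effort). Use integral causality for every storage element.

#0 →GY1
#1 →GY1
#2 →R1
#3 →J1
#4 →J2
#5 →I1
#6 →Sf1

β3 →J1  (Se1 (Se) sets effort on bond)
β6 →Sf1  (source Sf1 imposes f)
β0 →GY1  (common-e at J1 fixed by 3)
β2 →R1  (J1: bond 3 brought effort, rest push out)
β5 →I1  (common-e at J1 fixed by 3)
β1 →GY1  (through GY1, causality inverts; strokes same side of GY1)
β4 →J2  (only one effort-in slot at J2)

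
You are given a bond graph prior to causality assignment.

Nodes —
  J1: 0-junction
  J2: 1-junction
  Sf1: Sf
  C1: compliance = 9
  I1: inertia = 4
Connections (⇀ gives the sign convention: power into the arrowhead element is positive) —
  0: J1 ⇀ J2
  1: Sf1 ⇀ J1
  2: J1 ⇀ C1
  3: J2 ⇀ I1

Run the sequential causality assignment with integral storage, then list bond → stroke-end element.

β1 |Sf1  (Sf1 (Sf) sets flow on bond)
β2 |J1  (C1 outputs effort q/C1)
β0 |J2  (0-jn J1 has e-setter on 2)
β3 |I1  (closing 1-jn rule on J2)

#0 |J2
#1 |Sf1
#2 |J1
#3 |I1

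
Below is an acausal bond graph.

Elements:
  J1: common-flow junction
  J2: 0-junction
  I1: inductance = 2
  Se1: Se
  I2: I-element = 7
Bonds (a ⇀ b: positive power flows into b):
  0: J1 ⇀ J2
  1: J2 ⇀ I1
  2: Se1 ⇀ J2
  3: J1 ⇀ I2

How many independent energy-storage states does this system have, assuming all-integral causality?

2  (I1, I2 all integral)

bond 2 stroke→J2  (Se1 (Se) sets effort on bond)
bond 0 stroke→J1  (0-jn J2 has e-setter on 2)
bond 1 stroke→I1  (J2 effort already set via bond 2)
bond 3 stroke→I2  (only one flow-in slot at J1)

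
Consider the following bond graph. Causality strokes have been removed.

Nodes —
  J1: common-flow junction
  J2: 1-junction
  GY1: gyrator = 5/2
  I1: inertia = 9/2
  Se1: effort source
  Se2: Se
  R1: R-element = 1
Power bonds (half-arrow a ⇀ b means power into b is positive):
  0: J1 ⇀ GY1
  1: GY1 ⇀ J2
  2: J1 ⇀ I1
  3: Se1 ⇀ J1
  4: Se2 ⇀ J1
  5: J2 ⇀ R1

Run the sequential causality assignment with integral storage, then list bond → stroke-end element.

β3 stroke→J1  (Se1 (Se) sets effort on bond)
β4 stroke→J1  (Se2 (Se) sets effort on bond)
β2 stroke→I1  (I1 outputs flow p/I1)
β0 stroke→J1  (J1: bond 2 brought flow, rest push out)
β1 stroke→J2  (GY GY1: same side as bond 0)
β5 stroke→R1  (J2 needs exactly one f-in)

b0 |J1
b1 |J2
b2 |I1
b3 |J1
b4 |J1
b5 |R1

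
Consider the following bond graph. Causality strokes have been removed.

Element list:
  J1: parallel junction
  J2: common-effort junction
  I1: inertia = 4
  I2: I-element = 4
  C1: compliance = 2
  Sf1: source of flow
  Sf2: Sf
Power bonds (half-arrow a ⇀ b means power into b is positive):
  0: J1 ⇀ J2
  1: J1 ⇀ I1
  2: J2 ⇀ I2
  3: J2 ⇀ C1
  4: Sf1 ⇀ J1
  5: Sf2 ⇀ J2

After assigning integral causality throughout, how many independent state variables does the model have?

β4 stroke→Sf1  (Sf1 (Sf) sets flow on bond)
β5 stroke→Sf2  (Sf2 fixes flow; stroke at Sf2)
β1 stroke→I1  (I1: I, integral causality)
β0 stroke→J1  (J1 needs exactly one e-in)
β2 stroke→I2  (I2: I, integral causality)
β3 stroke→J2  (J2 needs exactly one e-in)

3  (C1, I1, I2 all integral)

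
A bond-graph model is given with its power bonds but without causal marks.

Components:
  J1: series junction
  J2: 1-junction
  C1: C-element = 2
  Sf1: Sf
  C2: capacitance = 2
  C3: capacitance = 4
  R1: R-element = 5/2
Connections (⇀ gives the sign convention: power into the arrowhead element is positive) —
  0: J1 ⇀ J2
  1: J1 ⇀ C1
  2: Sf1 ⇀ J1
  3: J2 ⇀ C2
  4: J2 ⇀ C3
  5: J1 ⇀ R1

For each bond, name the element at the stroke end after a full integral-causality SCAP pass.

bond 2 stroke at Sf1  (Sf1: flow source, stroke at near end)
bond 0 stroke at J1  (common-f at J1 fixed by 2)
bond 1 stroke at J1  (J1: bond 2 brought flow, rest push out)
bond 5 stroke at J1  (1-jn J1 has f-setter on 2)
bond 3 stroke at J2  (1-jn J2 has f-setter on 0)
bond 4 stroke at J2  (common-f at J2 fixed by 0)

β0 →J1
β1 →J1
β2 →Sf1
β3 →J2
β4 →J2
β5 →J1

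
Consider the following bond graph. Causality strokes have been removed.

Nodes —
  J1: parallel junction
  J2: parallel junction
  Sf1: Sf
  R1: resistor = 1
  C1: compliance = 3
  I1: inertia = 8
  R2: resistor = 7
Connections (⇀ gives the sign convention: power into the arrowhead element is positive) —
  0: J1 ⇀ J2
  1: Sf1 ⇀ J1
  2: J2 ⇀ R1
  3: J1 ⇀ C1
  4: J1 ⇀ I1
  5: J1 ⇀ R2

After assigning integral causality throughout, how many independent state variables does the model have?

#1 stroke at Sf1  (Sf1: flow source, stroke at near end)
#3 stroke at J1  (C1: C, integral causality)
#0 stroke at J2  (common-e at J1 fixed by 3)
#4 stroke at I1  (J1: bond 3 brought effort, rest push out)
#5 stroke at R2  (0-jn J1 has e-setter on 3)
#2 stroke at R1  (0-jn J2 has e-setter on 0)

2  (C1, I1 all integral)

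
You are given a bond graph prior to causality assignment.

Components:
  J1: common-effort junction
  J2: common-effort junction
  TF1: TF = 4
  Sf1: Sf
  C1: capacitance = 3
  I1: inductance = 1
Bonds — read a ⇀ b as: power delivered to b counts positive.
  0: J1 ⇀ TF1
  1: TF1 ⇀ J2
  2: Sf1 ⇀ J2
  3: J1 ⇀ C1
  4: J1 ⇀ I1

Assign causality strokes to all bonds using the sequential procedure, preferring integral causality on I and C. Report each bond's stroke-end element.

#2 |Sf1  (Sf1: flow source, stroke at near end)
#1 |J2  (J2: last free bond brings effort in)
#0 |TF1  (TF1: transformer flips bond 1)
#3 |J1  (C1 integral (e out))
#4 |I1  (0-jn J1 has e-setter on 3)

b0 |TF1
b1 |J2
b2 |Sf1
b3 |J1
b4 |I1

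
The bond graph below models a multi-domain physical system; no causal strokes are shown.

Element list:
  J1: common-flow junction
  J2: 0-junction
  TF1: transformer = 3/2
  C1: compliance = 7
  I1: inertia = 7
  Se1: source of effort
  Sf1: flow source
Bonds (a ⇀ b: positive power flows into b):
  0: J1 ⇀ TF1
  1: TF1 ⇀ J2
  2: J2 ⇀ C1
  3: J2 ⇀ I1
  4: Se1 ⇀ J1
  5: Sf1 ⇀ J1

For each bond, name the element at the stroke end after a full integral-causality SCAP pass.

#4 |J1  (Se1: effort source, stroke at far end)
#5 |Sf1  (Sf1 (Sf) sets flow on bond)
#0 |J1  (J1: bond 5 brought flow, rest push out)
#1 |TF1  (TF TF1: opposite of bond 0)
#2 |J2  (C1 outputs effort q/C1)
#3 |I1  (common-e at J2 fixed by 2)

β0 stroke at J1
β1 stroke at TF1
β2 stroke at J2
β3 stroke at I1
β4 stroke at J1
β5 stroke at Sf1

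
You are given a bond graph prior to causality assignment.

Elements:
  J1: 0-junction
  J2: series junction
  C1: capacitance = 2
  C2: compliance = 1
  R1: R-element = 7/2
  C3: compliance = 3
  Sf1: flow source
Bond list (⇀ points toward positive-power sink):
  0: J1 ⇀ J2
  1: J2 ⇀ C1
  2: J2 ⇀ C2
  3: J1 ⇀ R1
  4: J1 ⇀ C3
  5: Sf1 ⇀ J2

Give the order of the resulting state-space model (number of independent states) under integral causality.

β5 |Sf1  (Sf1 fixes flow; stroke at Sf1)
β0 |J2  (J2: bond 5 brought flow, rest push out)
β1 |J2  (J2: bond 5 brought flow, rest push out)
β2 |J2  (common-f at J2 fixed by 5)
β4 |J1  (C3 integral (e out))
β3 |R1  (J1: bond 4 brought effort, rest push out)

3  (C1, C2, C3 all integral)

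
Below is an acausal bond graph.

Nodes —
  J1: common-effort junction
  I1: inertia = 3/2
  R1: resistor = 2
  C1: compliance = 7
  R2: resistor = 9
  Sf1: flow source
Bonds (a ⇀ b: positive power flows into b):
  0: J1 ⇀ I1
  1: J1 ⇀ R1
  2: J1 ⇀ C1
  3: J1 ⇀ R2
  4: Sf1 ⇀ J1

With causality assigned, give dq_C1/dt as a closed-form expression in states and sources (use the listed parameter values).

β4 stroke→Sf1  (Sf1 fixes flow; stroke at Sf1)
β0 stroke→I1  (prefer integral on I1)
β2 stroke→J1  (C1: C, integral causality)
β1 stroke→R1  (J1 effort already set via bond 2)
β3 stroke→R2  (common-e at J1 fixed by 2)

dq_C1/dt = F_Sf1 - 2*p_I1/3 - 11*q_C1/126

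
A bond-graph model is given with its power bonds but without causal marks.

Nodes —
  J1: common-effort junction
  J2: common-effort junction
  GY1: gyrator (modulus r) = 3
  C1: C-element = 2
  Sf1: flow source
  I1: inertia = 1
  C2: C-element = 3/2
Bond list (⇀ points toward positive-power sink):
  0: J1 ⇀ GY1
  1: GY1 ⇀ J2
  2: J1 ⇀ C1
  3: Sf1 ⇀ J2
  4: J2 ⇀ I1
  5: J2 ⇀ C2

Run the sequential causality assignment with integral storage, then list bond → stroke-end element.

bond 3 stroke→Sf1  (Sf1 fixes flow; stroke at Sf1)
bond 2 stroke→J1  (C1 outputs effort q/C1)
bond 0 stroke→GY1  (J1 effort already set via bond 2)
bond 1 stroke→GY1  (GY GY1: same side as bond 0)
bond 4 stroke→I1  (I1 outputs flow p/I1)
bond 5 stroke→J2  (J2 needs exactly one e-in)

#0 stroke→GY1
#1 stroke→GY1
#2 stroke→J1
#3 stroke→Sf1
#4 stroke→I1
#5 stroke→J2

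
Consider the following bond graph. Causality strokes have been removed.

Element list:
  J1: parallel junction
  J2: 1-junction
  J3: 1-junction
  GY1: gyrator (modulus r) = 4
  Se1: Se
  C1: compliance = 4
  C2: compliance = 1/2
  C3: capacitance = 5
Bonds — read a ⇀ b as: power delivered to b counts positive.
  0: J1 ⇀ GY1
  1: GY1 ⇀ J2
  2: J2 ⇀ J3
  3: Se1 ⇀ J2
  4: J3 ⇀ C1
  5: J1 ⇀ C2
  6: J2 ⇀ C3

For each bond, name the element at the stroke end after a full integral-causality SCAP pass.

#0 stroke→GY1
#1 stroke→GY1
#2 stroke→J2
#3 stroke→J2
#4 stroke→J3
#5 stroke→J1
#6 stroke→J2

β3 stroke→J2  (Se1 fixes effort; stroke away)
β4 stroke→J3  (C1: C, integral causality)
β2 stroke→J2  (only one flow-in slot at J3)
β5 stroke→J1  (C2: C, integral causality)
β0 stroke→GY1  (J1 effort already set via bond 5)
β1 stroke→GY1  (GY1 both-in/both-out from 0)
β6 stroke→J2  (1-jn J2 has f-setter on 1)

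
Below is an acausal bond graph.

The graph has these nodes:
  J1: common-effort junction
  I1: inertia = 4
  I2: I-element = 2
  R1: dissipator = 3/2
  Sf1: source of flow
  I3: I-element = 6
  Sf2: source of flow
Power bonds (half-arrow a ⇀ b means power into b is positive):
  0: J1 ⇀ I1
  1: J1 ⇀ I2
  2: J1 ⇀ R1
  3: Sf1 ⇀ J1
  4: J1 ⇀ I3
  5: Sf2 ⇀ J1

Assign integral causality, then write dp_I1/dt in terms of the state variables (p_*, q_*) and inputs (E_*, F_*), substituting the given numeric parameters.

bond 3 |Sf1  (source Sf1 imposes f)
bond 5 |Sf2  (source Sf2 imposes f)
bond 0 |I1  (prefer integral on I1)
bond 1 |I2  (I2 integral (f out))
bond 4 |I3  (prefer integral on I3)
bond 2 |J1  (only one effort-in slot at J1)

dp_I1/dt = 3*F_Sf1/2 + 3*F_Sf2/2 - 3*p_I1/8 - 3*p_I2/4 - p_I3/4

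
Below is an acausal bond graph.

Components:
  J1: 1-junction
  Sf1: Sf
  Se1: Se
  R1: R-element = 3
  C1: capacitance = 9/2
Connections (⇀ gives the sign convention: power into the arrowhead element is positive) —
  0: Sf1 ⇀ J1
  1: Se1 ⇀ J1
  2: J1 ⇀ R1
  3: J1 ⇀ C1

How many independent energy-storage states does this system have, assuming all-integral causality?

bond 0 →Sf1  (Sf1 fixes flow; stroke at Sf1)
bond 1 →J1  (source Se1 imposes e)
bond 2 →J1  (J1 flow already set via bond 0)
bond 3 →J1  (1-jn J1 has f-setter on 0)

1  (C1 all integral)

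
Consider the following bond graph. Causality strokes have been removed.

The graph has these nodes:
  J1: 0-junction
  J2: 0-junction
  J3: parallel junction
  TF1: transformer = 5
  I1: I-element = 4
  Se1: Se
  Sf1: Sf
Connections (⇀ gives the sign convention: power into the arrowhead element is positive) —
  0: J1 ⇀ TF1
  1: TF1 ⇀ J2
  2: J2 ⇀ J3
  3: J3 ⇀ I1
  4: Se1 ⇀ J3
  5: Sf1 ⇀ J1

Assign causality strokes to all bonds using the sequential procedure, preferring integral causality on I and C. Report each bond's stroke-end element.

β4 →J3  (Se1 fixes effort; stroke away)
β5 →Sf1  (Sf1: flow source, stroke at near end)
β0 →J1  (closing 0-jn rule on J1)
β2 →J2  (J3 effort already set via bond 4)
β3 →I1  (J3: bond 4 brought effort, rest push out)
β1 →TF1  (through TF1, causality passes straight; one stroke at TF1)

#0 |J1
#1 |TF1
#2 |J2
#3 |I1
#4 |J3
#5 |Sf1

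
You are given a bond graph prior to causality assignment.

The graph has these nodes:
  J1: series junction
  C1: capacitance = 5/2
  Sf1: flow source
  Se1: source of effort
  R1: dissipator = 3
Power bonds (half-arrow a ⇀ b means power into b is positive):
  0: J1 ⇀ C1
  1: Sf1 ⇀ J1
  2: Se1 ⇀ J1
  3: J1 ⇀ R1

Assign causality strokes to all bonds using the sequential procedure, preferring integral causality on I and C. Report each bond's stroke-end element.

β0 stroke→J1
β1 stroke→Sf1
β2 stroke→J1
β3 stroke→J1

β1 →Sf1  (source Sf1 imposes f)
β2 →J1  (Se1: effort source, stroke at far end)
β0 →J1  (J1 flow already set via bond 1)
β3 →J1  (J1: bond 1 brought flow, rest push out)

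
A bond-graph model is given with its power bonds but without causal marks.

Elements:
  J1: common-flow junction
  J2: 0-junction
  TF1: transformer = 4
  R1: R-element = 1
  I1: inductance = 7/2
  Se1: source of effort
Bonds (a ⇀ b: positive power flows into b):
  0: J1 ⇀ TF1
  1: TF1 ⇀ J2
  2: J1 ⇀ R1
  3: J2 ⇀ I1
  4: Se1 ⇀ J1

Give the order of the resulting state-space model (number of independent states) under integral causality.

1  (I1 all integral)

bond 4 |J1  (Se1 (Se) sets effort on bond)
bond 3 |I1  (I1 integral (f out))
bond 1 |J2  (J2: last free bond brings effort in)
bond 0 |TF1  (TF1 one-in-one-out from 1)
bond 2 |J1  (common-f at J1 fixed by 0)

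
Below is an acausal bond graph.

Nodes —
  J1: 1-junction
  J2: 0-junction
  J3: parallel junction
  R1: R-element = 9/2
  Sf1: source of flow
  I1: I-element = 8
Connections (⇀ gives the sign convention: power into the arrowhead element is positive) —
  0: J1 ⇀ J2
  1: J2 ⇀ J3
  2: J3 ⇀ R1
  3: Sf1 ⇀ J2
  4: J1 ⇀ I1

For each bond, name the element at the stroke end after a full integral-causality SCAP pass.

β3 stroke→Sf1  (source Sf1 imposes f)
β4 stroke→I1  (prefer integral on I1)
β0 stroke→J1  (1-jn J1 has f-setter on 4)
β1 stroke→J2  (J2 needs exactly one e-in)
β2 stroke→J3  (J3: last free bond brings effort in)

b0 stroke at J1
b1 stroke at J2
b2 stroke at J3
b3 stroke at Sf1
b4 stroke at I1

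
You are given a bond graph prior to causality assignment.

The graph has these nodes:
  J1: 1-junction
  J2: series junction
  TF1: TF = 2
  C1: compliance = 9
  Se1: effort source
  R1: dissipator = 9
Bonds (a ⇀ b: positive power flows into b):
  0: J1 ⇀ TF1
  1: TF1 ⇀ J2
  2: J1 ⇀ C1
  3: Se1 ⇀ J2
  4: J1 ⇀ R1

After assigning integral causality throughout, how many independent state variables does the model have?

1  (C1 all integral)

bond 3 stroke at J2  (Se1 (Se) sets effort on bond)
bond 1 stroke at TF1  (only one flow-in slot at J2)
bond 0 stroke at J1  (TF TF1: opposite of bond 1)
bond 2 stroke at J1  (C1 integral (e out))
bond 4 stroke at R1  (closing 1-jn rule on J1)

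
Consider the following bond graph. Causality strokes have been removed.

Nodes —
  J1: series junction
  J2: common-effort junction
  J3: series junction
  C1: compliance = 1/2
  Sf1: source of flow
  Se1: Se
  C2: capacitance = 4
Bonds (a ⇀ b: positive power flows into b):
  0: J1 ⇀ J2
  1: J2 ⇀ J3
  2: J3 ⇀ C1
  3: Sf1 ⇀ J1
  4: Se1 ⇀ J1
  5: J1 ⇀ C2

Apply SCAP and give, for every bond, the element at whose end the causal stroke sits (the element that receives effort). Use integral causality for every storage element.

bond 3 |Sf1  (Sf1: flow source, stroke at near end)
bond 4 |J1  (Se1 fixes effort; stroke away)
bond 0 |J1  (J1: bond 3 brought flow, rest push out)
bond 5 |J1  (J1 flow already set via bond 3)
bond 1 |J2  (only one effort-in slot at J2)
bond 2 |J3  (common-f at J3 fixed by 1)

#0 |J1
#1 |J2
#2 |J3
#3 |Sf1
#4 |J1
#5 |J1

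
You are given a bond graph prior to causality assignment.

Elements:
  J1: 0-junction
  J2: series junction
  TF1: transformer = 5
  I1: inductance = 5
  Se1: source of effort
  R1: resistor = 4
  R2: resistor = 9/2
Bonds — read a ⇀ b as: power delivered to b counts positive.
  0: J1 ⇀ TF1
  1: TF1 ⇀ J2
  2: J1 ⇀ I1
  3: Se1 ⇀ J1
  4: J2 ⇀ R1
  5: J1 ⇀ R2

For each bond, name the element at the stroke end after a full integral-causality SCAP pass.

β0 |TF1
β1 |J2
β2 |I1
β3 |J1
β4 |R1
β5 |R2

#3 →J1  (source Se1 imposes e)
#0 →TF1  (J1 effort already set via bond 3)
#2 →I1  (0-jn J1 has e-setter on 3)
#5 →R2  (J1: bond 3 brought effort, rest push out)
#1 →J2  (through TF1, causality passes straight; one stroke at TF1)
#4 →R1  (only one flow-in slot at J2)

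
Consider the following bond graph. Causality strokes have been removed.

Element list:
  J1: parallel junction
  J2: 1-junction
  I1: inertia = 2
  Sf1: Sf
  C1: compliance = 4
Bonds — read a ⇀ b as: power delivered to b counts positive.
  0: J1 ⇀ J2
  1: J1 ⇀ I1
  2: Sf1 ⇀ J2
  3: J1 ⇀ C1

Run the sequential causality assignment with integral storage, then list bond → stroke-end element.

b0 stroke at J2
b1 stroke at I1
b2 stroke at Sf1
b3 stroke at J1

bond 2 |Sf1  (Sf1: flow source, stroke at near end)
bond 0 |J2  (1-jn J2 has f-setter on 2)
bond 1 |I1  (I1 integral (f out))
bond 3 |J1  (closing 0-jn rule on J1)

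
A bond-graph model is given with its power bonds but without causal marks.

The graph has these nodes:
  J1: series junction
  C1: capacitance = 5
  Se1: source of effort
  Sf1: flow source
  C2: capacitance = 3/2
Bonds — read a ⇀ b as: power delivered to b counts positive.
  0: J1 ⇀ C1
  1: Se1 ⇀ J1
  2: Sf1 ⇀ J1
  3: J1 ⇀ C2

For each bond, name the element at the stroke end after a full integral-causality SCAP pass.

b1 |J1  (Se1 (Se) sets effort on bond)
b2 |Sf1  (Sf1 (Sf) sets flow on bond)
b0 |J1  (J1: bond 2 brought flow, rest push out)
b3 |J1  (J1: bond 2 brought flow, rest push out)

b0 stroke→J1
b1 stroke→J1
b2 stroke→Sf1
b3 stroke→J1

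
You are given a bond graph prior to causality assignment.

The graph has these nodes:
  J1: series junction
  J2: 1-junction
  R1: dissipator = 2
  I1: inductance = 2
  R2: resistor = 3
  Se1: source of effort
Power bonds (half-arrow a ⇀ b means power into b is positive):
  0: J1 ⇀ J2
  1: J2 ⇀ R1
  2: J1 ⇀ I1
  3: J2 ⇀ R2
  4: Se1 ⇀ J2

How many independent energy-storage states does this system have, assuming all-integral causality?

β4 →J2  (source Se1 imposes e)
β2 →I1  (I1 outputs flow p/I1)
β0 →J1  (1-jn J1 has f-setter on 2)
β1 →J2  (common-f at J2 fixed by 0)
β3 →J2  (J2 flow already set via bond 0)

1  (I1 all integral)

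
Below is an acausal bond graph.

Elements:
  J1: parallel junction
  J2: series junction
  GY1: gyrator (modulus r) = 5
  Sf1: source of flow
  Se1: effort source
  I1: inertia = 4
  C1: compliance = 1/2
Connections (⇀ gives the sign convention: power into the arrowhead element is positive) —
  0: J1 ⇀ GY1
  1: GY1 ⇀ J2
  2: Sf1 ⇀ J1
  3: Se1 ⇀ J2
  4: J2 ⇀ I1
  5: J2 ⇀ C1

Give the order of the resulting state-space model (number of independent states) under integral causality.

b2 →Sf1  (Sf1 fixes flow; stroke at Sf1)
b3 →J2  (Se1 fixes effort; stroke away)
b0 →J1  (J1: last free bond brings effort in)
b1 →J2  (GY GY1: same side as bond 0)
b4 →I1  (I1 outputs flow p/I1)
b5 →J2  (J2 flow already set via bond 4)

2  (C1, I1 all integral)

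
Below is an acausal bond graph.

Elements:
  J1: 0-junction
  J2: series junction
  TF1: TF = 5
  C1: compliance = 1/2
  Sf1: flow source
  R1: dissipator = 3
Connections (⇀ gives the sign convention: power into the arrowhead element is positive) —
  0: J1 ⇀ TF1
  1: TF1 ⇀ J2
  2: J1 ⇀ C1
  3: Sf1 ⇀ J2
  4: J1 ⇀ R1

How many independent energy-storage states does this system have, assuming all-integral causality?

#3 stroke→Sf1  (Sf1: flow source, stroke at near end)
#1 stroke→J2  (J2 flow already set via bond 3)
#0 stroke→TF1  (TF1 one-in-one-out from 1)
#2 stroke→J1  (C1: C, integral causality)
#4 stroke→R1  (J1: bond 2 brought effort, rest push out)

1  (C1 all integral)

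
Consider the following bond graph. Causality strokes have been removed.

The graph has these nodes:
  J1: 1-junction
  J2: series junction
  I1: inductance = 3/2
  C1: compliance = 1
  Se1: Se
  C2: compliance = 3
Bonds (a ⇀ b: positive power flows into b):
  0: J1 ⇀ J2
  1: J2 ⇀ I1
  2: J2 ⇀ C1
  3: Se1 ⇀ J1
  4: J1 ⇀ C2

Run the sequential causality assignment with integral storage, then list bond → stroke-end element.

bond 0 stroke at J2
bond 1 stroke at I1
bond 2 stroke at J2
bond 3 stroke at J1
bond 4 stroke at J1

bond 3 |J1  (Se1: effort source, stroke at far end)
bond 1 |I1  (I1: I, integral causality)
bond 0 |J2  (common-f at J2 fixed by 1)
bond 2 |J2  (1-jn J2 has f-setter on 1)
bond 4 |J1  (common-f at J1 fixed by 0)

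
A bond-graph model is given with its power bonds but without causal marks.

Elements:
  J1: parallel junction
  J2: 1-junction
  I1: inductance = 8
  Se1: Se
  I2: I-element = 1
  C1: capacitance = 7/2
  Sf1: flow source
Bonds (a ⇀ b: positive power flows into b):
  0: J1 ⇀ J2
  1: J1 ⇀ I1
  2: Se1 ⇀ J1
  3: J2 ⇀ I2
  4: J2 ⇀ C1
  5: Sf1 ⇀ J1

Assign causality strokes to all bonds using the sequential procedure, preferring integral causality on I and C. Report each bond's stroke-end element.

b2 stroke→J1  (Se1 fixes effort; stroke away)
b5 stroke→Sf1  (Sf1: flow source, stroke at near end)
b0 stroke→J2  (J1 effort already set via bond 2)
b1 stroke→I1  (J1: bond 2 brought effort, rest push out)
b3 stroke→I2  (I2 integral (f out))
b4 stroke→J2  (1-jn J2 has f-setter on 3)

#0 →J2
#1 →I1
#2 →J1
#3 →I2
#4 →J2
#5 →Sf1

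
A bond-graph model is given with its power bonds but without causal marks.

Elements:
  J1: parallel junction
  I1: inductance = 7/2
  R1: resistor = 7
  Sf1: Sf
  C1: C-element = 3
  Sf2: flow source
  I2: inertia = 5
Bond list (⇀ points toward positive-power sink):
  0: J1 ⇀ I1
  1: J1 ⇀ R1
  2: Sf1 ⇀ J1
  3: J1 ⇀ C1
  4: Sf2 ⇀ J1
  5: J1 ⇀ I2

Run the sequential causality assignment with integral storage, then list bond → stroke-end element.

b0 →I1
b1 →R1
b2 →Sf1
b3 →J1
b4 →Sf2
b5 →I2

β2 →Sf1  (Sf1 (Sf) sets flow on bond)
β4 →Sf2  (source Sf2 imposes f)
β0 →I1  (I1 outputs flow p/I1)
β3 →J1  (C1 outputs effort q/C1)
β1 →R1  (J1 effort already set via bond 3)
β5 →I2  (J1 effort already set via bond 3)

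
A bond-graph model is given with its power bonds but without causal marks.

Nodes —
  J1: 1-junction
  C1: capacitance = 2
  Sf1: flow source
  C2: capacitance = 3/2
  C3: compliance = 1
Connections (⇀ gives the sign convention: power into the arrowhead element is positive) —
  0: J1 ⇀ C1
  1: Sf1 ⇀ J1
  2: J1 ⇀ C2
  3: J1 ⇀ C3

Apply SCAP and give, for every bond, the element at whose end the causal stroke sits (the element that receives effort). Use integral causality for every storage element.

bond 1 stroke at Sf1  (Sf1 fixes flow; stroke at Sf1)
bond 0 stroke at J1  (common-f at J1 fixed by 1)
bond 2 stroke at J1  (J1: bond 1 brought flow, rest push out)
bond 3 stroke at J1  (1-jn J1 has f-setter on 1)

#0 →J1
#1 →Sf1
#2 →J1
#3 →J1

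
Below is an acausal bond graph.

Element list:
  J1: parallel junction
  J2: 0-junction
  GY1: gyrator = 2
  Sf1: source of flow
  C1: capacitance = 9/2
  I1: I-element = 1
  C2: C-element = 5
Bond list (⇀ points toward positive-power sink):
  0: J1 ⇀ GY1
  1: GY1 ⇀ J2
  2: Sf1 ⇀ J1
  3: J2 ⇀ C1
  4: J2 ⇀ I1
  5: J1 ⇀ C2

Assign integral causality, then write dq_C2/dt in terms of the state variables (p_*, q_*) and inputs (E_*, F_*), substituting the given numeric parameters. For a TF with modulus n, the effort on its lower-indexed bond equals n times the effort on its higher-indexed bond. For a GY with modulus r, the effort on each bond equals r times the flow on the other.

#2 →Sf1  (source Sf1 imposes f)
#3 →J2  (C1: C, integral causality)
#1 →GY1  (0-jn J2 has e-setter on 3)
#4 →I1  (0-jn J2 has e-setter on 3)
#0 →GY1  (GY1: gyrator matches bond 1)
#5 →J1  (J1: last free bond brings effort in)

dq_C2/dt = F_Sf1 - q_C1/9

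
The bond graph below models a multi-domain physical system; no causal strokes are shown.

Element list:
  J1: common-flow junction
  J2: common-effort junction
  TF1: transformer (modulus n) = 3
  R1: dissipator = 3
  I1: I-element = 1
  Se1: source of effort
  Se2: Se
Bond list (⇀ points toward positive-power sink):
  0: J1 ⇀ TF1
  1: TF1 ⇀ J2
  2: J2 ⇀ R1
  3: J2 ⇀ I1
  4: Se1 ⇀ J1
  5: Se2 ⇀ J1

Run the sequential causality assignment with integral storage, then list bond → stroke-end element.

β4 stroke→J1  (Se1 fixes effort; stroke away)
β5 stroke→J1  (Se2: effort source, stroke at far end)
β0 stroke→TF1  (closing 1-jn rule on J1)
β1 stroke→J2  (TF TF1: opposite of bond 0)
β2 stroke→R1  (0-jn J2 has e-setter on 1)
β3 stroke→I1  (0-jn J2 has e-setter on 1)

#0 →TF1
#1 →J2
#2 →R1
#3 →I1
#4 →J1
#5 →J1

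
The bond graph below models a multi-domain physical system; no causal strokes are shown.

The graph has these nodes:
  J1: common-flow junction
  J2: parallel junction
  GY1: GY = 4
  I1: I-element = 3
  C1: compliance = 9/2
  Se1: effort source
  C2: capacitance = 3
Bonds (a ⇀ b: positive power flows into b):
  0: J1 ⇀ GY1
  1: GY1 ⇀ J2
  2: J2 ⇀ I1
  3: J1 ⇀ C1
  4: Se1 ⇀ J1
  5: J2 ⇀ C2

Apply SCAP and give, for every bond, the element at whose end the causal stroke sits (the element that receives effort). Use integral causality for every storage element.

#0 stroke→GY1
#1 stroke→GY1
#2 stroke→I1
#3 stroke→J1
#4 stroke→J1
#5 stroke→J2

β4 stroke→J1  (Se1 (Se) sets effort on bond)
β2 stroke→I1  (I1 integral (f out))
β3 stroke→J1  (C1 integral (e out))
β0 stroke→GY1  (only one flow-in slot at J1)
β1 stroke→GY1  (through GY1, causality inverts; strokes same side of GY1)
β5 stroke→J2  (only one effort-in slot at J2)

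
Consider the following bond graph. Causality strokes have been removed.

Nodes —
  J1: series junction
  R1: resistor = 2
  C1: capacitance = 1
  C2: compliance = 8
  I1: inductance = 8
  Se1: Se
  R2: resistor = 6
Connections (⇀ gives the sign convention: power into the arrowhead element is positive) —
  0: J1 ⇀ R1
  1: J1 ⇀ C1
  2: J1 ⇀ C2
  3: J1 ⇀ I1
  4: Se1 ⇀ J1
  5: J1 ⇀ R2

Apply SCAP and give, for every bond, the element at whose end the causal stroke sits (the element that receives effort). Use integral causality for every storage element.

b0 →J1
b1 →J1
b2 →J1
b3 →I1
b4 →J1
b5 →J1

#4 stroke at J1  (Se1 fixes effort; stroke away)
#1 stroke at J1  (C1: C, integral causality)
#2 stroke at J1  (C2: C, integral causality)
#3 stroke at I1  (I1 outputs flow p/I1)
#0 stroke at J1  (1-jn J1 has f-setter on 3)
#5 stroke at J1  (J1 flow already set via bond 3)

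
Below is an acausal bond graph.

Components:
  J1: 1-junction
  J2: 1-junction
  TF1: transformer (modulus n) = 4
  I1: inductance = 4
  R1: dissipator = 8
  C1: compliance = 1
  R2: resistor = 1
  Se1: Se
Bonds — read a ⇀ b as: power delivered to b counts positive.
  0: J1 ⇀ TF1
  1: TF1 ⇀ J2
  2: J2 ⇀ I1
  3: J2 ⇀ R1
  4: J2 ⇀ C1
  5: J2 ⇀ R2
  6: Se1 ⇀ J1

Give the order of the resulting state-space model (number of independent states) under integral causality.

2  (C1, I1 all integral)

β6 |J1  (Se1 fixes effort; stroke away)
β0 |TF1  (only one flow-in slot at J1)
β1 |J2  (TF TF1: opposite of bond 0)
β2 |I1  (prefer integral on I1)
β3 |J2  (common-f at J2 fixed by 2)
β4 |J2  (1-jn J2 has f-setter on 2)
β5 |J2  (1-jn J2 has f-setter on 2)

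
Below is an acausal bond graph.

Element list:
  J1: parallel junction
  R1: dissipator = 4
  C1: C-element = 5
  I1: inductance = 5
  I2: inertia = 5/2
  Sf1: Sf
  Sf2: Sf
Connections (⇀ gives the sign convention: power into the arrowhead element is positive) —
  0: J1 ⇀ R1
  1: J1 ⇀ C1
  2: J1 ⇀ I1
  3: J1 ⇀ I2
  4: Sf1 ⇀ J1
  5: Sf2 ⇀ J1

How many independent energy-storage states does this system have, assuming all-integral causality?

3  (C1, I1, I2 all integral)

#4 |Sf1  (source Sf1 imposes f)
#5 |Sf2  (Sf2 (Sf) sets flow on bond)
#1 |J1  (prefer integral on C1)
#0 |R1  (0-jn J1 has e-setter on 1)
#2 |I1  (0-jn J1 has e-setter on 1)
#3 |I2  (0-jn J1 has e-setter on 1)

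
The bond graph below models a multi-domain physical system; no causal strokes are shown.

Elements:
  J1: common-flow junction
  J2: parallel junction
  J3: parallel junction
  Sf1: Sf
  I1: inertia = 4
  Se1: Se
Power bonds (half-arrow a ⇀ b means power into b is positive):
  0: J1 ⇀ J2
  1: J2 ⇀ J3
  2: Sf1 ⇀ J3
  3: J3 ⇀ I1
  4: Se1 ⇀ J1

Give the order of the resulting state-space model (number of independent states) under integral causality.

1  (I1 all integral)

b2 stroke→Sf1  (source Sf1 imposes f)
b4 stroke→J1  (Se1 fixes effort; stroke away)
b0 stroke→J2  (J1: last free bond brings flow in)
b1 stroke→J3  (common-e at J2 fixed by 0)
b3 stroke→I1  (J3 effort already set via bond 1)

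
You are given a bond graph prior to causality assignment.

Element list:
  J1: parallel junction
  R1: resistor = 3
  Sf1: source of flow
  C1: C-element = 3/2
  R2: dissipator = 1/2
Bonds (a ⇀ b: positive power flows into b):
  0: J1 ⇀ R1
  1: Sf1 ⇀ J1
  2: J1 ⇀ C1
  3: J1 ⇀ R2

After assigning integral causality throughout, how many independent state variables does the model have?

1  (C1 all integral)

b1 →Sf1  (Sf1 (Sf) sets flow on bond)
b2 →J1  (C1 integral (e out))
b0 →R1  (J1 effort already set via bond 2)
b3 →R2  (common-e at J1 fixed by 2)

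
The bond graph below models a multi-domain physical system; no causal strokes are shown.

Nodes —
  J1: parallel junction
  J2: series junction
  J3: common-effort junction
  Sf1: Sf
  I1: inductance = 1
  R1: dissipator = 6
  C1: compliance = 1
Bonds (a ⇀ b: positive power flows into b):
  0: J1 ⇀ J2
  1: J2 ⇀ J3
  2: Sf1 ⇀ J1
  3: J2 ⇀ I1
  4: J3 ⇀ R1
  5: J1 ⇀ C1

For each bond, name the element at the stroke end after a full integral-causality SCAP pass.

β2 stroke→Sf1  (Sf1 (Sf) sets flow on bond)
β3 stroke→I1  (prefer integral on I1)
β0 stroke→J2  (1-jn J2 has f-setter on 3)
β1 stroke→J2  (1-jn J2 has f-setter on 3)
β4 stroke→J3  (J3 needs exactly one e-in)
β5 stroke→J1  (closing 0-jn rule on J1)

β0 →J2
β1 →J2
β2 →Sf1
β3 →I1
β4 →J3
β5 →J1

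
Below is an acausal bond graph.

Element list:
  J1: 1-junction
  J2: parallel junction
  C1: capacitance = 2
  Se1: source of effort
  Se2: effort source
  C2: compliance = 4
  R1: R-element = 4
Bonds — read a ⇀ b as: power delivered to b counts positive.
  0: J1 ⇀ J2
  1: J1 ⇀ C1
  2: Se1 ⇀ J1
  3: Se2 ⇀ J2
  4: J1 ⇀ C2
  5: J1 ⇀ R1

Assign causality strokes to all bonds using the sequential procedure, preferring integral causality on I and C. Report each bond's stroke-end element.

#0 →J1
#1 →J1
#2 →J1
#3 →J2
#4 →J1
#5 →R1

β2 →J1  (Se1 fixes effort; stroke away)
β3 →J2  (Se2: effort source, stroke at far end)
β0 →J1  (0-jn J2 has e-setter on 3)
β1 →J1  (C1: C, integral causality)
β4 →J1  (C2: C, integral causality)
β5 →R1  (J1 needs exactly one f-in)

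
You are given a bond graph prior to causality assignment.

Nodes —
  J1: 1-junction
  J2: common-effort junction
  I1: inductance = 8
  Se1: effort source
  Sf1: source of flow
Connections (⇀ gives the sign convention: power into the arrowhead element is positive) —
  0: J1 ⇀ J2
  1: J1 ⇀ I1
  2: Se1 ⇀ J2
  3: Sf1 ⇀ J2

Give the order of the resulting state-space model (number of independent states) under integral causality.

bond 2 |J2  (Se1 fixes effort; stroke away)
bond 3 |Sf1  (Sf1 fixes flow; stroke at Sf1)
bond 0 |J1  (0-jn J2 has e-setter on 2)
bond 1 |I1  (J1 needs exactly one f-in)

1  (I1 all integral)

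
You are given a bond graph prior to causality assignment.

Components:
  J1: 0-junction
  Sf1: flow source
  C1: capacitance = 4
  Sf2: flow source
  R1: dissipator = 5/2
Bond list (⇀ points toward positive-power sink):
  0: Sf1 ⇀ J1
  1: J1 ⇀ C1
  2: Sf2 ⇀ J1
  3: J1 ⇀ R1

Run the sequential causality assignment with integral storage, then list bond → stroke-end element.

bond 0 →Sf1
bond 1 →J1
bond 2 →Sf2
bond 3 →R1

#0 →Sf1  (Sf1 fixes flow; stroke at Sf1)
#2 →Sf2  (Sf2 (Sf) sets flow on bond)
#1 →J1  (prefer integral on C1)
#3 →R1  (0-jn J1 has e-setter on 1)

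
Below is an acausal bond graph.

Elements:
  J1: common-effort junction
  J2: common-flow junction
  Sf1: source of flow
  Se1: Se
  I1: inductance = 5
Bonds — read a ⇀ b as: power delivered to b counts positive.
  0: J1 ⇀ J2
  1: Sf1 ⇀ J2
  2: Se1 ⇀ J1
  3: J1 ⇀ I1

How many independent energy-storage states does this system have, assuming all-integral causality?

bond 1 stroke at Sf1  (Sf1 (Sf) sets flow on bond)
bond 2 stroke at J1  (Se1: effort source, stroke at far end)
bond 0 stroke at J2  (J1: bond 2 brought effort, rest push out)
bond 3 stroke at I1  (0-jn J1 has e-setter on 2)

1  (I1 all integral)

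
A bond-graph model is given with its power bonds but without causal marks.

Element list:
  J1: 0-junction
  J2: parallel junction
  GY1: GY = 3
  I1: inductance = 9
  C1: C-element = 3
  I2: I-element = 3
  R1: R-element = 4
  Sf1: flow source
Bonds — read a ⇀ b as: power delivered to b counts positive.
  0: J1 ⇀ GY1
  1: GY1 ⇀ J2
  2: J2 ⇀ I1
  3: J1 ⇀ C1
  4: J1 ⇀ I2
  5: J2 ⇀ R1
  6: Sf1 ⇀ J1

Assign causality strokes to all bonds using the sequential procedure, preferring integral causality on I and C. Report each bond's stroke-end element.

β6 →Sf1  (Sf1: flow source, stroke at near end)
β2 →I1  (prefer integral on I1)
β3 →J1  (C1 outputs effort q/C1)
β0 →GY1  (J1: bond 3 brought effort, rest push out)
β4 →I2  (common-e at J1 fixed by 3)
β1 →GY1  (through GY1, causality inverts; strokes same side of GY1)
β5 →J2  (J2 needs exactly one e-in)

β0 stroke at GY1
β1 stroke at GY1
β2 stroke at I1
β3 stroke at J1
β4 stroke at I2
β5 stroke at J2
β6 stroke at Sf1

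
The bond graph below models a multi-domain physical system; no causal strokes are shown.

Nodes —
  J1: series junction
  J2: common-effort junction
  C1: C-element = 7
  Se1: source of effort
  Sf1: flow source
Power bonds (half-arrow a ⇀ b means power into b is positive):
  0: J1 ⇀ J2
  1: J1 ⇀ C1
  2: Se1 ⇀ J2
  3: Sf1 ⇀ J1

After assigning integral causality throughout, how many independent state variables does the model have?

bond 2 stroke→J2  (source Se1 imposes e)
bond 3 stroke→Sf1  (source Sf1 imposes f)
bond 0 stroke→J1  (1-jn J1 has f-setter on 3)
bond 1 stroke→J1  (common-f at J1 fixed by 3)

1  (C1 all integral)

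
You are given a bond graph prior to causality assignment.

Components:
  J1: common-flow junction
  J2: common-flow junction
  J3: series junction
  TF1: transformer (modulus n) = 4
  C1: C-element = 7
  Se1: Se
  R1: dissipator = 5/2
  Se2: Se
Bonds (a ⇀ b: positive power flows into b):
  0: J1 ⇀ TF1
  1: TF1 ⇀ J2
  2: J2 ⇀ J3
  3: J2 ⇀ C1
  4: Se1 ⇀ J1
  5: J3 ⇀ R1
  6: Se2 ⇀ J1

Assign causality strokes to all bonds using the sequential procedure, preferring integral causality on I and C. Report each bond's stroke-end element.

b0 stroke at TF1
b1 stroke at J2
b2 stroke at J3
b3 stroke at J2
b4 stroke at J1
b5 stroke at R1
b6 stroke at J1

#4 stroke→J1  (source Se1 imposes e)
#6 stroke→J1  (Se2 (Se) sets effort on bond)
#0 stroke→TF1  (J1: last free bond brings flow in)
#1 stroke→J2  (TF1: transformer flips bond 0)
#3 stroke→J2  (C1 integral (e out))
#2 stroke→J3  (J2: last free bond brings flow in)
#5 stroke→R1  (J3 needs exactly one f-in)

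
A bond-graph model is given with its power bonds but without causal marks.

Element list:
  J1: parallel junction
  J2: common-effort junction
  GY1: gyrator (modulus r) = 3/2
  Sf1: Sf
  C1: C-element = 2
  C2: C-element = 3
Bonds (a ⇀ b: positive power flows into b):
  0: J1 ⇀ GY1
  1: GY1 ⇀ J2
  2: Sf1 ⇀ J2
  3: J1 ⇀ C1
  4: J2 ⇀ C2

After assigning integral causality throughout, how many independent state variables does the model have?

β2 stroke→Sf1  (Sf1: flow source, stroke at near end)
β3 stroke→J1  (C1 outputs effort q/C1)
β0 stroke→GY1  (J1 effort already set via bond 3)
β1 stroke→GY1  (GY1 both-in/both-out from 0)
β4 stroke→J2  (J2 needs exactly one e-in)

2  (C1, C2 all integral)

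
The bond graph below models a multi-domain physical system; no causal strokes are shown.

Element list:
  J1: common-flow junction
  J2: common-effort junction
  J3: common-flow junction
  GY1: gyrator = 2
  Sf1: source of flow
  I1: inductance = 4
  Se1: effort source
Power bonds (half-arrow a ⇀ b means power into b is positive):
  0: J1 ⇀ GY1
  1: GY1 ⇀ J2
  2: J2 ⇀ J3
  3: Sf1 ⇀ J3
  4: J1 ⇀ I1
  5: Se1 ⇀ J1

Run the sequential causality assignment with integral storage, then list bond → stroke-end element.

β3 |Sf1  (Sf1 fixes flow; stroke at Sf1)
β5 |J1  (source Se1 imposes e)
β2 |J3  (J3: bond 3 brought flow, rest push out)
β1 |J2  (closing 0-jn rule on J2)
β0 |J1  (GY GY1: same side as bond 1)
β4 |I1  (J1: last free bond brings flow in)

bond 0 |J1
bond 1 |J2
bond 2 |J3
bond 3 |Sf1
bond 4 |I1
bond 5 |J1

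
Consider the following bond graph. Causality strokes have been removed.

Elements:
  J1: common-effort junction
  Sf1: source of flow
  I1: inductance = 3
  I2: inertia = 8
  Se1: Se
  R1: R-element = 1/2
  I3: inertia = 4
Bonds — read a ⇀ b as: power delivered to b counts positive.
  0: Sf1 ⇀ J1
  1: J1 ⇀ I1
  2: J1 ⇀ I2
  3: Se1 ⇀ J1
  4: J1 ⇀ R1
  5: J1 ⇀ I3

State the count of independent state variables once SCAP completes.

β0 stroke at Sf1  (source Sf1 imposes f)
β3 stroke at J1  (source Se1 imposes e)
β1 stroke at I1  (J1: bond 3 brought effort, rest push out)
β2 stroke at I2  (J1: bond 3 brought effort, rest push out)
β4 stroke at R1  (common-e at J1 fixed by 3)
β5 stroke at I3  (J1 effort already set via bond 3)

3  (I1, I2, I3 all integral)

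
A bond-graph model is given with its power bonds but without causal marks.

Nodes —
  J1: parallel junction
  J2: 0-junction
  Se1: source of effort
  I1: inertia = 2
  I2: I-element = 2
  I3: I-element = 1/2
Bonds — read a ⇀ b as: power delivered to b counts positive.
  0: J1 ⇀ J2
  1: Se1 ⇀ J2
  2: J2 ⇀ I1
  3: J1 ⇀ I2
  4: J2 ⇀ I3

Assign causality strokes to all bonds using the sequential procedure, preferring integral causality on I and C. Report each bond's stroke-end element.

#1 stroke→J2  (Se1 fixes effort; stroke away)
#0 stroke→J1  (0-jn J2 has e-setter on 1)
#2 stroke→I1  (J2 effort already set via bond 1)
#4 stroke→I3  (common-e at J2 fixed by 1)
#3 stroke→I2  (J1 effort already set via bond 0)

#0 stroke→J1
#1 stroke→J2
#2 stroke→I1
#3 stroke→I2
#4 stroke→I3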